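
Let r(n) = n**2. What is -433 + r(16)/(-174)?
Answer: -37799/87 ≈ -434.47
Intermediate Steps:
-433 + r(16)/(-174) = -433 + 16**2/(-174) = -433 + 256*(-1/174) = -433 - 128/87 = -37799/87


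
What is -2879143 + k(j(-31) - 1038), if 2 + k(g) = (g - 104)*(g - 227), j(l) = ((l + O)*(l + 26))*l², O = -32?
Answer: 90906301705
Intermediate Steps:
j(l) = l²*(-32 + l)*(26 + l) (j(l) = ((l - 32)*(l + 26))*l² = ((-32 + l)*(26 + l))*l² = l²*(-32 + l)*(26 + l))
k(g) = -2 + (-227 + g)*(-104 + g) (k(g) = -2 + (g - 104)*(g - 227) = -2 + (-104 + g)*(-227 + g) = -2 + (-227 + g)*(-104 + g))
-2879143 + k(j(-31) - 1038) = -2879143 + (23606 + ((-31)²*(-832 + (-31)² - 6*(-31)) - 1038)² - 331*((-31)²*(-832 + (-31)² - 6*(-31)) - 1038)) = -2879143 + (23606 + (961*(-832 + 961 + 186) - 1038)² - 331*(961*(-832 + 961 + 186) - 1038)) = -2879143 + (23606 + (961*315 - 1038)² - 331*(961*315 - 1038)) = -2879143 + (23606 + (302715 - 1038)² - 331*(302715 - 1038)) = -2879143 + (23606 + 301677² - 331*301677) = -2879143 + (23606 + 91009012329 - 99855087) = -2879143 + 90909180848 = 90906301705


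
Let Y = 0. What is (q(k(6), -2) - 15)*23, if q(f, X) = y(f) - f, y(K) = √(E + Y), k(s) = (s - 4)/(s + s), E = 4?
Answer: -1817/6 ≈ -302.83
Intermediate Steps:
k(s) = (-4 + s)/(2*s) (k(s) = (-4 + s)/((2*s)) = (-4 + s)*(1/(2*s)) = (-4 + s)/(2*s))
y(K) = 2 (y(K) = √(4 + 0) = √4 = 2)
q(f, X) = 2 - f
(q(k(6), -2) - 15)*23 = ((2 - (-4 + 6)/(2*6)) - 15)*23 = ((2 - 2/(2*6)) - 15)*23 = ((2 - 1*⅙) - 15)*23 = ((2 - ⅙) - 15)*23 = (11/6 - 15)*23 = -79/6*23 = -1817/6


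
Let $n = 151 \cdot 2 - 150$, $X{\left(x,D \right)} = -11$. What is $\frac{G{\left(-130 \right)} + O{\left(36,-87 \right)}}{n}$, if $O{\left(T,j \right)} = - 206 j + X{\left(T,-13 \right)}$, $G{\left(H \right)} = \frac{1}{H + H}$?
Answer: $\frac{4656859}{39520} \approx 117.84$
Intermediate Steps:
$G{\left(H \right)} = \frac{1}{2 H}$
$O{\left(T,j \right)} = -11 - 206 j$ ($O{\left(T,j \right)} = - 206 j - 11 = -11 - 206 j$)
$n = 152$ ($n = 302 - 150 = 152$)
$\frac{G{\left(-130 \right)} + O{\left(36,-87 \right)}}{n} = \frac{\frac{1}{2 \left(-130\right)} - -17911}{152} = \left(\frac{1}{2} \left(- \frac{1}{130}\right) + \left(-11 + 17922\right)\right) \frac{1}{152} = \left(- \frac{1}{260} + 17911\right) \frac{1}{152} = \frac{4656859}{260} \cdot \frac{1}{152} = \frac{4656859}{39520}$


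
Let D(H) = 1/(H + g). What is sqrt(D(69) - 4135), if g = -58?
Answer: 2*I*sqrt(125081)/11 ≈ 64.303*I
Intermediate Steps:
D(H) = 1/(-58 + H) (D(H) = 1/(H - 58) = 1/(-58 + H))
sqrt(D(69) - 4135) = sqrt(1/(-58 + 69) - 4135) = sqrt(1/11 - 4135) = sqrt(-45484/11) = 2*I*sqrt(125081)/11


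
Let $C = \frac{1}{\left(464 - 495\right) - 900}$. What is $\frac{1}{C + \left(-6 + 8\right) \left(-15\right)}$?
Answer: $- \frac{931}{27931} \approx -0.033332$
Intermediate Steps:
$C = - \frac{1}{931}$ ($C = \frac{1}{\left(464 - 495\right) - 900} = \frac{1}{-31 - 900} = \frac{1}{-931} = - \frac{1}{931} \approx -0.0010741$)
$\frac{1}{C + \left(-6 + 8\right) \left(-15\right)} = \frac{1}{- \frac{1}{931} + \left(-6 + 8\right) \left(-15\right)} = \frac{1}{- \frac{1}{931} + 2 \left(-15\right)} = \frac{1}{- \frac{1}{931} - 30} = \frac{1}{- \frac{27931}{931}} = - \frac{931}{27931}$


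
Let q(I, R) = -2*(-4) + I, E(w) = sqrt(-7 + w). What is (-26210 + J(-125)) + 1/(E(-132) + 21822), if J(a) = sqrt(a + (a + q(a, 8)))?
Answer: -12481197339008/476199823 + I*sqrt(367) - I*sqrt(139)/476199823 ≈ -26210.0 + 19.157*I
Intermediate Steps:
q(I, R) = 8 + I
J(a) = sqrt(8 + 3*a) (J(a) = sqrt(a + (a + (8 + a))) = sqrt(a + (8 + 2*a)) = sqrt(8 + 3*a))
(-26210 + J(-125)) + 1/(E(-132) + 21822) = (-26210 + sqrt(8 + 3*(-125))) + 1/(sqrt(-7 - 132) + 21822) = (-26210 + sqrt(8 - 375)) + 1/(sqrt(-139) + 21822) = (-26210 + sqrt(-367)) + 1/(I*sqrt(139) + 21822) = (-26210 + I*sqrt(367)) + 1/(21822 + I*sqrt(139)) = -26210 + 1/(21822 + I*sqrt(139)) + I*sqrt(367)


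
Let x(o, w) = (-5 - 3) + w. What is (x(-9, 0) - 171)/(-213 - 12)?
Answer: 179/225 ≈ 0.79556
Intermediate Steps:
x(o, w) = -8 + w
(x(-9, 0) - 171)/(-213 - 12) = ((-8 + 0) - 171)/(-213 - 12) = (-8 - 171)/(-225) = -179*(-1/225) = 179/225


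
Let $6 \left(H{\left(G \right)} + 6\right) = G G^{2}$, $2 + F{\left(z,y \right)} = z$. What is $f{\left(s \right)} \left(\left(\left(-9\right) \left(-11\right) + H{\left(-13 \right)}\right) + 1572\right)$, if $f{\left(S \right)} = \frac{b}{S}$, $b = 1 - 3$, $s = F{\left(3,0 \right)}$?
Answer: $- \frac{7793}{3} \approx -2597.7$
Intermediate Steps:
$F{\left(z,y \right)} = -2 + z$
$s = 1$ ($s = -2 + 3 = 1$)
$b = -2$
$H{\left(G \right)} = -6 + \frac{G^{3}}{6}$ ($H{\left(G \right)} = -6 + \frac{G G^{2}}{6} = -6 + \frac{G^{3}}{6}$)
$f{\left(S \right)} = - \frac{2}{S}$
$f{\left(s \right)} \left(\left(\left(-9\right) \left(-11\right) + H{\left(-13 \right)}\right) + 1572\right) = - \frac{2}{1} \left(\left(\left(-9\right) \left(-11\right) + \left(-6 + \frac{\left(-13\right)^{3}}{6}\right)\right) + 1572\right) = \left(-2\right) 1 \left(\left(99 + \left(-6 + \frac{1}{6} \left(-2197\right)\right)\right) + 1572\right) = - 2 \left(\left(99 - \frac{2233}{6}\right) + 1572\right) = - 2 \left(- \frac{1639}{6} + 1572\right) = \left(-2\right) \frac{7793}{6} = - \frac{7793}{3}$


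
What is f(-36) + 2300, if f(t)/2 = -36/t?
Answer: 2302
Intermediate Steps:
f(t) = -72/t (f(t) = 2*(-36/t) = -72/t)
f(-36) + 2300 = -72/(-36) + 2300 = -72*(-1/36) + 2300 = 2 + 2300 = 2302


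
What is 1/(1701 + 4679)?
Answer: 1/6380 ≈ 0.00015674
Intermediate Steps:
1/(1701 + 4679) = 1/6380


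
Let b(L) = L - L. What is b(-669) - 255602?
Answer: -255602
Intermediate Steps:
b(L) = 0
b(-669) - 255602 = 0 - 255602 = -255602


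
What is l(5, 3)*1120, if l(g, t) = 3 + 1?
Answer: 4480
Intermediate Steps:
l(g, t) = 4
l(5, 3)*1120 = 4*1120 = 4480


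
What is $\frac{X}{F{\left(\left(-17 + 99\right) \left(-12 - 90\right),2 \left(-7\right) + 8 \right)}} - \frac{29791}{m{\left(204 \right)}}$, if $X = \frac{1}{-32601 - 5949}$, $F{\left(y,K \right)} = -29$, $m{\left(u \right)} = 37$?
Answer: $- \frac{33304848413}{41364150} \approx -805.16$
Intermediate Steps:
$X = - \frac{1}{38550}$ ($X = \frac{1}{-38550} = - \frac{1}{38550} \approx -2.594 \cdot 10^{-5}$)
$\frac{X}{F{\left(\left(-17 + 99\right) \left(-12 - 90\right),2 \left(-7\right) + 8 \right)}} - \frac{29791}{m{\left(204 \right)}} = - \frac{1}{38550 \left(-29\right)} - \frac{29791}{37} = \left(- \frac{1}{38550}\right) \left(- \frac{1}{29}\right) - \frac{29791}{37} = \frac{1}{1117950} - \frac{29791}{37} = - \frac{33304848413}{41364150}$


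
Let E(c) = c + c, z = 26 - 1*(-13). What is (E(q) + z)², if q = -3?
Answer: 1089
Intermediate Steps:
z = 39 (z = 26 + 13 = 39)
E(c) = 2*c
(E(q) + z)² = (2*(-3) + 39)² = (-6 + 39)² = 33² = 1089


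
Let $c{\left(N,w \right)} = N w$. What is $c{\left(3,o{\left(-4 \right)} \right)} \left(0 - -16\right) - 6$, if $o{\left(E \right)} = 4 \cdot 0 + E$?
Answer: $-198$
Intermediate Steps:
$o{\left(E \right)} = E$ ($o{\left(E \right)} = 0 + E = E$)
$c{\left(3,o{\left(-4 \right)} \right)} \left(0 - -16\right) - 6 = 3 \left(-4\right) \left(0 - -16\right) - 6 = - 12 \left(0 + 16\right) - 6 = \left(-12\right) 16 - 6 = -192 - 6 = -198$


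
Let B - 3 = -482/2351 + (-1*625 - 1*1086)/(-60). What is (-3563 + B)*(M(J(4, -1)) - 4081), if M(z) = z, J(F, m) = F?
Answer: 677026564281/47020 ≈ 1.4399e+7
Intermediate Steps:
B = 4416821/141060 (B = 3 + (-482/2351 + (-1*625 - 1*1086)/(-60)) = 3 + (-482*1/2351 + (-625 - 1086)*(-1/60)) = 3 + (-482/2351 - 1711*(-1/60)) = 3 + (-482/2351 + 1711/60) = 3 + 3993641/141060 = 4416821/141060 ≈ 31.312)
(-3563 + B)*(M(J(4, -1)) - 4081) = (-3563 + 4416821/141060)*(4 - 4081) = -498179959/141060*(-4077) = 677026564281/47020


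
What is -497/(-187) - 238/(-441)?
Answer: 37669/11781 ≈ 3.1974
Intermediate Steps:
-497/(-187) - 238/(-441) = -497*(-1/187) - 238*(-1/441) = 497/187 + 34/63 = 37669/11781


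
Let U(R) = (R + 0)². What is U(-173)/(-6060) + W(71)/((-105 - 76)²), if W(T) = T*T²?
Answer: 1188436691/198531660 ≈ 5.9861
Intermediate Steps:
U(R) = R²
W(T) = T³
U(-173)/(-6060) + W(71)/((-105 - 76)²) = (-173)²/(-6060) + 71³/((-105 - 76)²) = 29929*(-1/6060) + 357911/((-181)²) = -29929/6060 + 357911/32761 = 1188436691/198531660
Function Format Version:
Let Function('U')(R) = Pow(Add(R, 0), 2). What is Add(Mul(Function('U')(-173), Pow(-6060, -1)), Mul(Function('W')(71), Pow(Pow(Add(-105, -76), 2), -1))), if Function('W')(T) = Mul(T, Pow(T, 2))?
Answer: Rational(1188436691, 198531660) ≈ 5.9861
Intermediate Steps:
Function('U')(R) = Pow(R, 2)
Function('W')(T) = Pow(T, 3)
Add(Mul(Function('U')(-173), Pow(-6060, -1)), Mul(Function('W')(71), Pow(Pow(Add(-105, -76), 2), -1))) = Add(Mul(Pow(-173, 2), Pow(-6060, -1)), Mul(Pow(71, 3), Pow(Pow(Add(-105, -76), 2), -1))) = Add(Mul(29929, Rational(-1, 6060)), Mul(357911, Pow(Pow(-181, 2), -1))) = Add(Rational(-29929, 6060), Mul(357911, Pow(32761, -1))) = Add(Rational(-29929, 6060), Mul(357911, Rational(1, 32761))) = Add(Rational(-29929, 6060), Rational(357911, 32761)) = Rational(1188436691, 198531660)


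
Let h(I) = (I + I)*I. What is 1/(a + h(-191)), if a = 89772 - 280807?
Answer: -1/118073 ≈ -8.4693e-6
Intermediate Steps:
a = -191035
h(I) = 2*I² (h(I) = (2*I)*I = 2*I²)
1/(a + h(-191)) = 1/(-191035 + 2*(-191)²) = 1/(-191035 + 2*36481) = 1/(-191035 + 72962) = 1/(-118073) = -1/118073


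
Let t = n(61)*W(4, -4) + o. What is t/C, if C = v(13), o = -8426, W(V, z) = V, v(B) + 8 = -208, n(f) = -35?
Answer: 4283/108 ≈ 39.657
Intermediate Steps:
v(B) = -216 (v(B) = -8 - 208 = -216)
C = -216
t = -8566 (t = -35*4 - 8426 = -140 - 8426 = -8566)
t/C = -8566/(-216) = -8566*(-1/216) = 4283/108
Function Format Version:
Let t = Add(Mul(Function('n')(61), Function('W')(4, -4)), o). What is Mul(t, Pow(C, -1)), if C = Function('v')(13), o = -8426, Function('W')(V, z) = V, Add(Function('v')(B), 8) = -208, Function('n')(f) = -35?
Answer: Rational(4283, 108) ≈ 39.657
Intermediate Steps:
Function('v')(B) = -216 (Function('v')(B) = Add(-8, -208) = -216)
C = -216
t = -8566 (t = Add(Mul(-35, 4), -8426) = Add(-140, -8426) = -8566)
Mul(t, Pow(C, -1)) = Mul(-8566, Pow(-216, -1)) = Mul(-8566, Rational(-1, 216)) = Rational(4283, 108)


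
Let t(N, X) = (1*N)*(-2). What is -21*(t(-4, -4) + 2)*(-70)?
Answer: 14700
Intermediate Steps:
t(N, X) = -2*N (t(N, X) = N*(-2) = -2*N)
-21*(t(-4, -4) + 2)*(-70) = -21*(-2*(-4) + 2)*(-70) = -21*(8 + 2)*(-70) = -21*10*(-70) = -210*(-70) = 14700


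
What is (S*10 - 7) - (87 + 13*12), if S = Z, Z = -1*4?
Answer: -290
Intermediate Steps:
Z = -4
S = -4
(S*10 - 7) - (87 + 13*12) = (-4*10 - 7) - (87 + 13*12) = (-40 - 7) - (87 + 156) = -47 - 1*243 = -47 - 243 = -290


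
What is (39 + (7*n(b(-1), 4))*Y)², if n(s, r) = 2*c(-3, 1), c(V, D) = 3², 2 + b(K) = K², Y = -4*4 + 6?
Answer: 1490841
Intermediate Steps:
Y = -10 (Y = -16 + 6 = -10)
b(K) = -2 + K²
c(V, D) = 9
n(s, r) = 18 (n(s, r) = 2*9 = 18)
(39 + (7*n(b(-1), 4))*Y)² = (39 + (7*18)*(-10))² = (39 + 126*(-10))² = (39 - 1260)² = (-1221)² = 1490841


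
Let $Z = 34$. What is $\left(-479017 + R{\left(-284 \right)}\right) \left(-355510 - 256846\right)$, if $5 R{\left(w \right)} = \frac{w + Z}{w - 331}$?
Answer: $\frac{36079452764836}{123} \approx 2.9333 \cdot 10^{11}$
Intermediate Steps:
$R{\left(w \right)} = \frac{34 + w}{5 \left(-331 + w\right)}$ ($R{\left(w \right)} = \frac{\left(w + 34\right) \frac{1}{w - 331}}{5} = \frac{\left(34 + w\right) \frac{1}{-331 + w}}{5} = \frac{\frac{1}{-331 + w} \left(34 + w\right)}{5} = \frac{34 + w}{5 \left(-331 + w\right)}$)
$\left(-479017 + R{\left(-284 \right)}\right) \left(-355510 - 256846\right) = \left(-479017 + \frac{34 - 284}{5 \left(-331 - 284\right)}\right) \left(-355510 - 256846\right) = \left(-479017 + \frac{1}{5} \frac{1}{-615} \left(-250\right)\right) \left(-612356\right) = \left(-479017 + \frac{1}{5} \left(- \frac{1}{615}\right) \left(-250\right)\right) \left(-612356\right) = \left(-479017 + \frac{10}{123}\right) \left(-612356\right) = \left(- \frac{58919081}{123}\right) \left(-612356\right) = \frac{36079452764836}{123}$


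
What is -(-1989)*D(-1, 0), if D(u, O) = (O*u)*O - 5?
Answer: -9945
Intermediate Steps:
D(u, O) = -5 + u*O² (D(u, O) = u*O² - 5 = -5 + u*O²)
-(-1989)*D(-1, 0) = -(-1989)*(-5 - 1*0²) = -(-1989)*(-5 - 1*0) = -(-1989)*(-5 + 0) = -(-1989)*(-5) = -39*255 = -9945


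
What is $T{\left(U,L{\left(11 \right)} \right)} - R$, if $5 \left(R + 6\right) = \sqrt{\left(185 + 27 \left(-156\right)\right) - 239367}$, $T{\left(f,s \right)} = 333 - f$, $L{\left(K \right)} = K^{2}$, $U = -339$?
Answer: $678 - \frac{i \sqrt{243394}}{5} \approx 678.0 - 98.67 i$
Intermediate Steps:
$R = -6 + \frac{i \sqrt{243394}}{5}$ ($R = -6 + \frac{\sqrt{\left(185 + 27 \left(-156\right)\right) - 239367}}{5} = -6 + \frac{\sqrt{\left(185 - 4212\right) - 239367}}{5} = -6 + \frac{\sqrt{-4027 - 239367}}{5} = -6 + \frac{\sqrt{-243394}}{5} = -6 + \frac{i \sqrt{243394}}{5} \approx -6.0 + 98.67 i$)
$T{\left(U,L{\left(11 \right)} \right)} - R = \left(333 - -339\right) - \left(-6 + \frac{i \sqrt{243394}}{5}\right) = \left(333 + 339\right) + \left(6 - \frac{i \sqrt{243394}}{5}\right) = 672 + \left(6 - \frac{i \sqrt{243394}}{5}\right) = 678 - \frac{i \sqrt{243394}}{5}$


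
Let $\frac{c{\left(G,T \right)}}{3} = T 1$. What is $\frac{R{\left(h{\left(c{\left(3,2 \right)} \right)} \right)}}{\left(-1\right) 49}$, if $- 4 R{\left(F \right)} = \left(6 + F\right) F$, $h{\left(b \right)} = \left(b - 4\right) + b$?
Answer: $\frac{4}{7} \approx 0.57143$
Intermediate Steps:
$c{\left(G,T \right)} = 3 T$ ($c{\left(G,T \right)} = 3 T 1 = 3 T$)
$h{\left(b \right)} = -4 + 2 b$ ($h{\left(b \right)} = \left(-4 + b\right) + b = -4 + 2 b$)
$R{\left(F \right)} = - \frac{F \left(6 + F\right)}{4}$ ($R{\left(F \right)} = - \frac{\left(6 + F\right) F}{4} = - \frac{F \left(6 + F\right)}{4}$)
$\frac{R{\left(h{\left(c{\left(3,2 \right)} \right)} \right)}}{\left(-1\right) 49} = \frac{\left(- \frac{1}{4}\right) \left(-4 + 2 \cdot 3 \cdot 2\right) \left(6 - \left(4 - 2 \cdot 3 \cdot 2\right)\right)}{\left(-1\right) 49} = \frac{\left(- \frac{1}{4}\right) \left(-4 + 2 \cdot 6\right) \left(6 + \left(-4 + 2 \cdot 6\right)\right)}{-49} = - \frac{\left(-4 + 12\right) \left(6 + \left(-4 + 12\right)\right)}{4} \left(- \frac{1}{49}\right) = \left(- \frac{1}{4}\right) 8 \left(6 + 8\right) \left(- \frac{1}{49}\right) = \left(- \frac{1}{4}\right) 8 \cdot 14 \left(- \frac{1}{49}\right) = \left(-28\right) \left(- \frac{1}{49}\right) = \frac{4}{7}$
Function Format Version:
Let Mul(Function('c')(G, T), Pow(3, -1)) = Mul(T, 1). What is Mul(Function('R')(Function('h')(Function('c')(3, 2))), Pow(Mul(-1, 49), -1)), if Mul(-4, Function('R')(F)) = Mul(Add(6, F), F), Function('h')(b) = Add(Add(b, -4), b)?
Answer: Rational(4, 7) ≈ 0.57143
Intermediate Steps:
Function('c')(G, T) = Mul(3, T) (Function('c')(G, T) = Mul(3, Mul(T, 1)) = Mul(3, T))
Function('h')(b) = Add(-4, Mul(2, b)) (Function('h')(b) = Add(Add(-4, b), b) = Add(-4, Mul(2, b)))
Function('R')(F) = Mul(Rational(-1, 4), F, Add(6, F)) (Function('R')(F) = Mul(Rational(-1, 4), Mul(Add(6, F), F)) = Mul(Rational(-1, 4), Mul(F, Add(6, F))) = Mul(Rational(-1, 4), F, Add(6, F)))
Mul(Function('R')(Function('h')(Function('c')(3, 2))), Pow(Mul(-1, 49), -1)) = Mul(Mul(Rational(-1, 4), Add(-4, Mul(2, Mul(3, 2))), Add(6, Add(-4, Mul(2, Mul(3, 2))))), Pow(Mul(-1, 49), -1)) = Mul(Mul(Rational(-1, 4), Add(-4, Mul(2, 6)), Add(6, Add(-4, Mul(2, 6)))), Pow(-49, -1)) = Mul(Mul(Rational(-1, 4), Add(-4, 12), Add(6, Add(-4, 12))), Rational(-1, 49)) = Mul(Mul(Rational(-1, 4), 8, Add(6, 8)), Rational(-1, 49)) = Mul(Mul(Rational(-1, 4), 8, 14), Rational(-1, 49)) = Mul(-28, Rational(-1, 49)) = Rational(4, 7)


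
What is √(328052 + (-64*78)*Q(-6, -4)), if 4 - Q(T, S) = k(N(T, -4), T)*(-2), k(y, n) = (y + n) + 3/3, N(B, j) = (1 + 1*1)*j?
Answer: 2*√109469 ≈ 661.72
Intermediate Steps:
N(B, j) = 2*j (N(B, j) = (1 + 1)*j = 2*j)
k(y, n) = 1 + n + y (k(y, n) = (n + y) + 3*(⅓) = (n + y) + 1 = 1 + n + y)
Q(T, S) = -10 + 2*T (Q(T, S) = 4 - (1 + T + 2*(-4))*(-2) = 4 - (1 + T - 8)*(-2) = 4 - (-7 + T)*(-2) = 4 - (14 - 2*T) = 4 + (-14 + 2*T) = -10 + 2*T)
√(328052 + (-64*78)*Q(-6, -4)) = √(328052 + (-64*78)*(-10 + 2*(-6))) = √(328052 - 4992*(-10 - 12)) = √(328052 - 4992*(-22)) = √(328052 + 109824) = √437876 = 2*√109469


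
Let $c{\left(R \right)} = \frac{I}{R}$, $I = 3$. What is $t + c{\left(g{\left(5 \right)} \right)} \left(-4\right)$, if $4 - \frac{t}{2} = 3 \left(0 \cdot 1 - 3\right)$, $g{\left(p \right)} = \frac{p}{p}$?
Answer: $14$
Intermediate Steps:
$g{\left(p \right)} = 1$
$c{\left(R \right)} = \frac{3}{R}$
$t = 26$ ($t = 8 - 2 \cdot 3 \left(0 \cdot 1 - 3\right) = 8 - 2 \cdot 3 \left(0 - 3\right) = 8 - 2 \cdot 3 \left(-3\right) = 8 - -18 = 8 + 18 = 26$)
$t + c{\left(g{\left(5 \right)} \right)} \left(-4\right) = 26 + \frac{3}{1} \left(-4\right) = 26 + 3 \cdot 1 \left(-4\right) = 26 + 3 \left(-4\right) = 26 - 12 = 14$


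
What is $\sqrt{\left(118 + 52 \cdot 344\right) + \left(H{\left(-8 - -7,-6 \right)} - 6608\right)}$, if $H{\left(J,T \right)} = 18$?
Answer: $2 \sqrt{2854} \approx 106.85$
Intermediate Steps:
$\sqrt{\left(118 + 52 \cdot 344\right) + \left(H{\left(-8 - -7,-6 \right)} - 6608\right)} = \sqrt{\left(118 + 52 \cdot 344\right) + \left(18 - 6608\right)} = \sqrt{\left(118 + 17888\right) + \left(18 - 6608\right)} = \sqrt{18006 - 6590} = \sqrt{11416} = 2 \sqrt{2854}$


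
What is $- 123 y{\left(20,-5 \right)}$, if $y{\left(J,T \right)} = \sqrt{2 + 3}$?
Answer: $- 123 \sqrt{5} \approx -275.04$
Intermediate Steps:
$y{\left(J,T \right)} = \sqrt{5}$
$- 123 y{\left(20,-5 \right)} = - 123 \sqrt{5}$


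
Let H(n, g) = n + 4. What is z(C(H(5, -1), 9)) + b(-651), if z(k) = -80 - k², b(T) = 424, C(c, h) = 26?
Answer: -332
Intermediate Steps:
H(n, g) = 4 + n
z(C(H(5, -1), 9)) + b(-651) = (-80 - 1*26²) + 424 = (-80 - 1*676) + 424 = (-80 - 676) + 424 = -756 + 424 = -332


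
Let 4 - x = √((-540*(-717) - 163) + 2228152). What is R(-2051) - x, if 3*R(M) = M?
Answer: -2063/3 + √2615169 ≈ 929.48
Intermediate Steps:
R(M) = M/3
x = 4 - √2615169 (x = 4 - √((-540*(-717) - 163) + 2228152) = 4 - √((387180 - 163) + 2228152) = 4 - √(387017 + 2228152) = 4 - √2615169 ≈ -1613.1)
R(-2051) - x = (⅓)*(-2051) - (4 - √2615169) = -2051/3 + (-4 + √2615169) = -2063/3 + √2615169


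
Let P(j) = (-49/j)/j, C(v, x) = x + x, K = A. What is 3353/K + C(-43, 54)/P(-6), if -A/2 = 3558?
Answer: -27831305/348684 ≈ -79.818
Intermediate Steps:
A = -7116 (A = -2*3558 = -7116)
K = -7116
C(v, x) = 2*x
P(j) = -49/j²
3353/K + C(-43, 54)/P(-6) = 3353/(-7116) + (2*54)/((-49/(-6)²)) = 3353*(-1/7116) + 108/((-49*1/36)) = -3353/7116 + 108/(-49/36) = -3353/7116 + 108*(-36/49) = -3353/7116 - 3888/49 = -27831305/348684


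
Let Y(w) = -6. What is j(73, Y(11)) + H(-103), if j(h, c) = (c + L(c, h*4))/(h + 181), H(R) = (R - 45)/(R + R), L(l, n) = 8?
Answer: 9501/13081 ≈ 0.72632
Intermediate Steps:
H(R) = (-45 + R)/(2*R) (H(R) = (-45 + R)/((2*R)) = (-45 + R)*(1/(2*R)) = (-45 + R)/(2*R))
j(h, c) = (8 + c)/(181 + h) (j(h, c) = (c + 8)/(h + 181) = (8 + c)/(181 + h))
j(73, Y(11)) + H(-103) = (8 - 6)/(181 + 73) + (½)*(-45 - 103)/(-103) = 2/254 + (½)*(-1/103)*(-148) = (1/254)*2 + 74/103 = 1/127 + 74/103 = 9501/13081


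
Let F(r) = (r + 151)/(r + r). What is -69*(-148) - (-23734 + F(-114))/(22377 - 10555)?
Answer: 27530999581/2695416 ≈ 10214.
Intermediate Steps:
F(r) = (151 + r)/(2*r) (F(r) = (151 + r)/((2*r)) = (151 + r)*(1/(2*r)) = (151 + r)/(2*r))
-69*(-148) - (-23734 + F(-114))/(22377 - 10555) = -69*(-148) - (-23734 + (½)*(151 - 114)/(-114))/(22377 - 10555) = 10212 - (-23734 + (½)*(-1/114)*37)/11822 = 10212 - (-23734 - 37/228)/11822 = 10212 - (-5411389)/(228*11822) = 10212 - 1*(-5411389/2695416) = 10212 + 5411389/2695416 = 27530999581/2695416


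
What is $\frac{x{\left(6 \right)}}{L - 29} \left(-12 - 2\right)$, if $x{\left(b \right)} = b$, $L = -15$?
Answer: $\frac{21}{11} \approx 1.9091$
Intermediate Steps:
$\frac{x{\left(6 \right)}}{L - 29} \left(-12 - 2\right) = \frac{6}{-15 - 29} \left(-12 - 2\right) = \frac{6}{-44} \left(-12 - 2\right) = 6 \left(- \frac{1}{44}\right) \left(-14\right) = \left(- \frac{3}{22}\right) \left(-14\right) = \frac{21}{11}$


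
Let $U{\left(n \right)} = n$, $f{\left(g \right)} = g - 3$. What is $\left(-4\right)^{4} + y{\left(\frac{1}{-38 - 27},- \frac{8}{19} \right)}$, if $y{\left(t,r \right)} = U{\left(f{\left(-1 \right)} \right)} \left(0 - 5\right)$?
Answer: $276$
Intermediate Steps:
$f{\left(g \right)} = -3 + g$ ($f{\left(g \right)} = g - 3 = -3 + g$)
$y{\left(t,r \right)} = 20$ ($y{\left(t,r \right)} = \left(-3 - 1\right) \left(0 - 5\right) = \left(-4\right) \left(-5\right) = 20$)
$\left(-4\right)^{4} + y{\left(\frac{1}{-38 - 27},- \frac{8}{19} \right)} = \left(-4\right)^{4} + 20 = 256 + 20 = 276$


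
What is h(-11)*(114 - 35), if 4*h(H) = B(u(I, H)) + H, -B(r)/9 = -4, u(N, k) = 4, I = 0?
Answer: 1975/4 ≈ 493.75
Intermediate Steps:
B(r) = 36 (B(r) = -9*(-4) = 36)
h(H) = 9 + H/4 (h(H) = (36 + H)/4 = 9 + H/4)
h(-11)*(114 - 35) = (9 + (1/4)*(-11))*(114 - 35) = (9 - 11/4)*79 = (25/4)*79 = 1975/4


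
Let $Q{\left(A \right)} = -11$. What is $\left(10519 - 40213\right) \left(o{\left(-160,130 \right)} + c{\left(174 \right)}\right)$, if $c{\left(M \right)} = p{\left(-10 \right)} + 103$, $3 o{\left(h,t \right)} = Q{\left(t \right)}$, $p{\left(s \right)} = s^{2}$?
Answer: $-5919004$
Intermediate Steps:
$o{\left(h,t \right)} = - \frac{11}{3}$ ($o{\left(h,t \right)} = \frac{1}{3} \left(-11\right) = - \frac{11}{3}$)
$c{\left(M \right)} = 203$ ($c{\left(M \right)} = \left(-10\right)^{2} + 103 = 100 + 103 = 203$)
$\left(10519 - 40213\right) \left(o{\left(-160,130 \right)} + c{\left(174 \right)}\right) = \left(10519 - 40213\right) \left(- \frac{11}{3} + 203\right) = \left(-29694\right) \frac{598}{3} = -5919004$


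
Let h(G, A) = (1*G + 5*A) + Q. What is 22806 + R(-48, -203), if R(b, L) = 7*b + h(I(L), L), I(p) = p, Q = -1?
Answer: 21251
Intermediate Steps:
h(G, A) = -1 + G + 5*A (h(G, A) = (1*G + 5*A) - 1 = (G + 5*A) - 1 = -1 + G + 5*A)
R(b, L) = -1 + 6*L + 7*b (R(b, L) = 7*b + (-1 + L + 5*L) = 7*b + (-1 + 6*L) = -1 + 6*L + 7*b)
22806 + R(-48, -203) = 22806 + (-1 + 6*(-203) + 7*(-48)) = 22806 + (-1 - 1218 - 336) = 22806 - 1555 = 21251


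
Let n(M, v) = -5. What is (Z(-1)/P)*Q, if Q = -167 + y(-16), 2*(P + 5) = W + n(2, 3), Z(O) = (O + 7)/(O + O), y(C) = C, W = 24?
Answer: 122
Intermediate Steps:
Z(O) = (7 + O)/(2*O) (Z(O) = (7 + O)/((2*O)) = (7 + O)*(1/(2*O)) = (7 + O)/(2*O))
P = 9/2 (P = -5 + (24 - 5)/2 = -5 + (½)*19 = -5 + 19/2 = 9/2 ≈ 4.5000)
Q = -183 (Q = -167 - 16 = -183)
(Z(-1)/P)*Q = (((½)*(7 - 1)/(-1))/(9/2))*(-183) = (((½)*(-1)*6)*(2/9))*(-183) = -3*2/9*(-183) = -⅔*(-183) = 122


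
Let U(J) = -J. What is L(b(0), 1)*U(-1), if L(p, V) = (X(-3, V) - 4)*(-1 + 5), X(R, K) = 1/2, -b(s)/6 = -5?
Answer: -14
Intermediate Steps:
b(s) = 30 (b(s) = -6*(-5) = 30)
X(R, K) = 1/2
L(p, V) = -14 (L(p, V) = (1/2 - 4)*(-1 + 5) = -7/2*4 = -14)
L(b(0), 1)*U(-1) = -(-14)*(-1) = -14*1 = -14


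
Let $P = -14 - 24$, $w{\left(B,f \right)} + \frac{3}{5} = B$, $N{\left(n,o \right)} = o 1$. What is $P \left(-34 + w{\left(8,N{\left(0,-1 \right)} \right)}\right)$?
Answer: $\frac{5054}{5} \approx 1010.8$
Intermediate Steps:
$N{\left(n,o \right)} = o$
$w{\left(B,f \right)} = - \frac{3}{5} + B$
$P = -38$ ($P = -14 - 24 = -38$)
$P \left(-34 + w{\left(8,N{\left(0,-1 \right)} \right)}\right) = - 38 \left(-34 + \left(- \frac{3}{5} + 8\right)\right) = - 38 \left(-34 + \frac{37}{5}\right) = \left(-38\right) \left(- \frac{133}{5}\right) = \frac{5054}{5}$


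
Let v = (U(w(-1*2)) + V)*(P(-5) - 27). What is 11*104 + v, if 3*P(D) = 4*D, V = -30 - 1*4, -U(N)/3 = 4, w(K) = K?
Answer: 8078/3 ≈ 2692.7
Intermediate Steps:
U(N) = -12 (U(N) = -3*4 = -12)
V = -34 (V = -30 - 4 = -34)
P(D) = 4*D/3 (P(D) = (4*D)/3 = 4*D/3)
v = 4646/3 (v = (-12 - 34)*((4/3)*(-5) - 27) = -46*(-20/3 - 27) = -46*(-101/3) = 4646/3 ≈ 1548.7)
11*104 + v = 11*104 + 4646/3 = 1144 + 4646/3 = 8078/3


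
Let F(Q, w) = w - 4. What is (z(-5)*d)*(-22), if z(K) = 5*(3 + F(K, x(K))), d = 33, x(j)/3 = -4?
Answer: 47190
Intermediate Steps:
x(j) = -12 (x(j) = 3*(-4) = -12)
F(Q, w) = -4 + w
z(K) = -65 (z(K) = 5*(3 + (-4 - 12)) = 5*(3 - 16) = 5*(-13) = -65)
(z(-5)*d)*(-22) = -65*33*(-22) = -2145*(-22) = 47190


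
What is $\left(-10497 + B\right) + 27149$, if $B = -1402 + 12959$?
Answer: $28209$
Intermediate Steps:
$B = 11557$
$\left(-10497 + B\right) + 27149 = \left(-10497 + 11557\right) + 27149 = 1060 + 27149 = 28209$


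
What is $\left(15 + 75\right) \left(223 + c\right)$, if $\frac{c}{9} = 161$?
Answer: $150480$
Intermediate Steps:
$c = 1449$ ($c = 9 \cdot 161 = 1449$)
$\left(15 + 75\right) \left(223 + c\right) = \left(15 + 75\right) \left(223 + 1449\right) = 90 \cdot 1672 = 150480$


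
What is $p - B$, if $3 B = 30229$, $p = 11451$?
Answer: $\frac{4124}{3} \approx 1374.7$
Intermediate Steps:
$B = \frac{30229}{3}$ ($B = \frac{1}{3} \cdot 30229 = \frac{30229}{3} \approx 10076.0$)
$p - B = 11451 - \frac{30229}{3} = \frac{4124}{3}$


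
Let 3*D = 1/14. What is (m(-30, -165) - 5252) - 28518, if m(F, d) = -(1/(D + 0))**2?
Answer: -35534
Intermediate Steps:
D = 1/42 (D = (1/3)/14 = (1/3)*(1/14) = 1/42 ≈ 0.023810)
m(F, d) = -1764 (m(F, d) = -(1/(1/42 + 0))**2 = -(1/(1/42))**2 = -1*42**2 = -1*1764 = -1764)
(m(-30, -165) - 5252) - 28518 = (-1764 - 5252) - 28518 = -7016 - 28518 = -35534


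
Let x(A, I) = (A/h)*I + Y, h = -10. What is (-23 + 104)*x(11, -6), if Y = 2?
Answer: 3483/5 ≈ 696.60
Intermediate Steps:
x(A, I) = 2 - A*I/10 (x(A, I) = (A/(-10))*I + 2 = (A*(-1/10))*I + 2 = (-A/10)*I + 2 = -A*I/10 + 2 = 2 - A*I/10)
(-23 + 104)*x(11, -6) = (-23 + 104)*(2 - 1/10*11*(-6)) = 81*(2 + 33/5) = 81*(43/5) = 3483/5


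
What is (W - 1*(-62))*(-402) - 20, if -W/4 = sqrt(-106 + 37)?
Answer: -24944 + 1608*I*sqrt(69) ≈ -24944.0 + 13357.0*I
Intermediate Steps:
W = -4*I*sqrt(69) (W = -4*sqrt(-106 + 37) = -4*I*sqrt(69) ≈ -33.227*I)
(W - 1*(-62))*(-402) - 20 = (-4*I*sqrt(69) - 1*(-62))*(-402) - 20 = (-4*I*sqrt(69) + 62)*(-402) - 20 = (62 - 4*I*sqrt(69))*(-402) - 20 = (-24924 + 1608*I*sqrt(69)) - 20 = -24944 + 1608*I*sqrt(69)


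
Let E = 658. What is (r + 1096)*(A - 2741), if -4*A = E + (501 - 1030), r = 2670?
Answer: -20888119/2 ≈ -1.0444e+7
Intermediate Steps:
A = -129/4 (A = -(658 + (501 - 1030))/4 = -(658 - 529)/4 = -1/4*129 = -129/4 ≈ -32.250)
(r + 1096)*(A - 2741) = (2670 + 1096)*(-129/4 - 2741) = 3766*(-11093/4) = -20888119/2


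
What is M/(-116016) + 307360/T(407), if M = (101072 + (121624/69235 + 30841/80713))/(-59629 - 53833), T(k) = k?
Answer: 22609182562638073048246949/29938629650676751957920 ≈ 755.18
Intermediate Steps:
M = -564818919817507/634044326739410 (M = (101072 + (121624*(1/69235) + 30841*(1/80713)))/(-113462) = (101072 + (121624/69235 + 30841/80713))*(-1/113462) = (101072 + 11951914547/5588164555)*(-1/113462) = (564818919817507/5588164555)*(-1/113462) = -564818919817507/634044326739410 ≈ -0.89082)
M/(-116016) + 307360/T(407) = -564818919817507/634044326739410/(-116016) + 307360/407 = -564818919817507/634044326739410*(-1/116016) + 307360*(1/407) = 564818919817507/73559286610999390560 + 307360/407 = 22609182562638073048246949/29938629650676751957920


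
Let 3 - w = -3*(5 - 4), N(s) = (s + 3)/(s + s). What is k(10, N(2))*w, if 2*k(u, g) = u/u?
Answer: 3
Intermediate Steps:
N(s) = (3 + s)/(2*s) (N(s) = (3 + s)/((2*s)) = (3 + s)*(1/(2*s)) = (3 + s)/(2*s))
w = 6 (w = 3 - (-3)*(5 - 4) = 3 - (-3) = 3 - 1*(-3) = 3 + 3 = 6)
k(u, g) = ½ (k(u, g) = (u/u)/2 = (½)*1 = ½)
k(10, N(2))*w = (½)*6 = 3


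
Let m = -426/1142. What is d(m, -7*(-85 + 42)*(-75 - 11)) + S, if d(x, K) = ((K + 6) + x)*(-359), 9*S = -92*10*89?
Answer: 47699972603/5139 ≈ 9.2820e+6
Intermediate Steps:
m = -213/571 (m = -426*1/1142 = -213/571 ≈ -0.37303)
S = -81880/9 (S = (-92*10*89)/9 = (-920*89)/9 = (⅑)*(-81880) = -81880/9 ≈ -9097.8)
d(x, K) = -2154 - 359*K - 359*x (d(x, K) = ((6 + K) + x)*(-359) = (6 + K + x)*(-359) = -2154 - 359*K - 359*x)
d(m, -7*(-85 + 42)*(-75 - 11)) + S = (-2154 - (-2513)*(-85 + 42)*(-75 - 11) - 359*(-213/571)) - 81880/9 = (-2154 - (-2513)*(-43*(-86)) + 76467/571) - 81880/9 = (-2154 - (-2513)*3698 + 76467/571) - 81880/9 = (-2154 - 359*(-25886) + 76467/571) - 81880/9 = (-2154 + 9293074 + 76467/571) - 81880/9 = 5305191787/571 - 81880/9 = 47699972603/5139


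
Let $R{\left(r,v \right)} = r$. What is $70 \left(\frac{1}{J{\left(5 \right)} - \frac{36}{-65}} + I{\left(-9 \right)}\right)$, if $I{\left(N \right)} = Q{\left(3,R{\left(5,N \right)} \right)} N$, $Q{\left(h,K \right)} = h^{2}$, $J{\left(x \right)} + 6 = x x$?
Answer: $- \frac{7202020}{1271} \approx -5666.4$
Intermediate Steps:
$J{\left(x \right)} = -6 + x^{2}$ ($J{\left(x \right)} = -6 + x x = -6 + x^{2}$)
$I{\left(N \right)} = 9 N$ ($I{\left(N \right)} = 3^{2} N = 9 N$)
$70 \left(\frac{1}{J{\left(5 \right)} - \frac{36}{-65}} + I{\left(-9 \right)}\right) = 70 \left(\frac{1}{\left(-6 + 5^{2}\right) - \frac{36}{-65}} + 9 \left(-9\right)\right) = 70 \left(\frac{1}{\left(-6 + 25\right) - - \frac{36}{65}} - 81\right) = 70 \left(\frac{1}{19 + \frac{36}{65}} - 81\right) = 70 \left(\frac{1}{\frac{1271}{65}} - 81\right) = 70 \left(\frac{65}{1271} - 81\right) = 70 \left(- \frac{102886}{1271}\right) = - \frac{7202020}{1271}$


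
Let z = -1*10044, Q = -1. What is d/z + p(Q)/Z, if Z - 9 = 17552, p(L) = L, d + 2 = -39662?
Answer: 174132365/44095671 ≈ 3.9490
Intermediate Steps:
z = -10044
d = -39664 (d = -2 - 39662 = -39664)
Z = 17561 (Z = 9 + 17552 = 17561)
d/z + p(Q)/Z = -39664/(-10044) - 1/17561 = -39664*(-1/10044) - 1*1/17561 = 9916/2511 - 1/17561 = 174132365/44095671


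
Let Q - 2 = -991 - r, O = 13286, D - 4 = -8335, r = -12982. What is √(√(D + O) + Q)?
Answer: √(11993 + √4955) ≈ 109.83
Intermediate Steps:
D = -8331 (D = 4 - 8335 = -8331)
Q = 11993 (Q = 2 + (-991 - 1*(-12982)) = 2 + (-991 + 12982) = 2 + 11991 = 11993)
√(√(D + O) + Q) = √(√(-8331 + 13286) + 11993) = √(√4955 + 11993) = √(11993 + √4955)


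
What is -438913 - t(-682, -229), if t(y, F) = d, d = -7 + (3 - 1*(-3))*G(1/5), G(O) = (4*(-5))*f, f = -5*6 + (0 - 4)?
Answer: -442986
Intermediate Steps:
f = -34 (f = -30 - 4 = -34)
G(O) = 680 (G(O) = (4*(-5))*(-34) = -20*(-34) = 680)
d = 4073 (d = -7 + (3 - 1*(-3))*680 = -7 + (3 + 3)*680 = -7 + 6*680 = -7 + 4080 = 4073)
t(y, F) = 4073
-438913 - t(-682, -229) = -438913 - 1*4073 = -438913 - 4073 = -442986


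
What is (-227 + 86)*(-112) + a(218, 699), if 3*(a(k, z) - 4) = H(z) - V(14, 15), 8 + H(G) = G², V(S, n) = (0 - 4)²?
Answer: 178655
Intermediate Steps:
V(S, n) = 16 (V(S, n) = (-4)² = 16)
H(G) = -8 + G²
a(k, z) = -4 + z²/3 (a(k, z) = 4 + ((-8 + z²) - 1*16)/3 = 4 + ((-8 + z²) - 16)/3 = 4 + (-24 + z²)/3 = 4 + (-8 + z²/3) = -4 + z²/3)
(-227 + 86)*(-112) + a(218, 699) = (-227 + 86)*(-112) + (-4 + (⅓)*699²) = -141*(-112) + (-4 + (⅓)*488601) = 15792 + (-4 + 162867) = 15792 + 162863 = 178655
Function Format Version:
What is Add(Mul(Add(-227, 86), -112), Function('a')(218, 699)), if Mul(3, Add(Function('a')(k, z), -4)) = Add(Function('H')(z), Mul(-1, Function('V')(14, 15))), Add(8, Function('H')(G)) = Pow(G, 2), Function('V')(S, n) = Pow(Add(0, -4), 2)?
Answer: 178655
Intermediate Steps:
Function('V')(S, n) = 16 (Function('V')(S, n) = Pow(-4, 2) = 16)
Function('H')(G) = Add(-8, Pow(G, 2))
Function('a')(k, z) = Add(-4, Mul(Rational(1, 3), Pow(z, 2))) (Function('a')(k, z) = Add(4, Mul(Rational(1, 3), Add(Add(-8, Pow(z, 2)), Mul(-1, 16)))) = Add(4, Mul(Rational(1, 3), Add(Add(-8, Pow(z, 2)), -16))) = Add(4, Mul(Rational(1, 3), Add(-24, Pow(z, 2)))) = Add(4, Add(-8, Mul(Rational(1, 3), Pow(z, 2)))) = Add(-4, Mul(Rational(1, 3), Pow(z, 2))))
Add(Mul(Add(-227, 86), -112), Function('a')(218, 699)) = Add(Mul(Add(-227, 86), -112), Add(-4, Mul(Rational(1, 3), Pow(699, 2)))) = Add(Mul(-141, -112), Add(-4, Mul(Rational(1, 3), 488601))) = Add(15792, Add(-4, 162867)) = Add(15792, 162863) = 178655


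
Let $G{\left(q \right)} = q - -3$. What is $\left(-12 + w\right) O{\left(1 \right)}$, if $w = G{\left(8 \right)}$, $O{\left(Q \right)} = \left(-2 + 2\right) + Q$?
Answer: $-1$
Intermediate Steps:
$O{\left(Q \right)} = Q$ ($O{\left(Q \right)} = 0 + Q = Q$)
$G{\left(q \right)} = 3 + q$ ($G{\left(q \right)} = q + 3 = 3 + q$)
$w = 11$ ($w = 3 + 8 = 11$)
$\left(-12 + w\right) O{\left(1 \right)} = \left(-12 + 11\right) 1 = \left(-1\right) 1 = -1$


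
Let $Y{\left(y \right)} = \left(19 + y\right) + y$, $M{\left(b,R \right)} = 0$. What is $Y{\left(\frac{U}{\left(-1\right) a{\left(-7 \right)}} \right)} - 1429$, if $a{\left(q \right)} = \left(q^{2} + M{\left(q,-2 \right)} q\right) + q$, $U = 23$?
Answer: $- \frac{29633}{21} \approx -1411.1$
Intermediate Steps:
$a{\left(q \right)} = q + q^{2}$ ($a{\left(q \right)} = \left(q^{2} + 0 q\right) + q = \left(q^{2} + 0\right) + q = q^{2} + q = q + q^{2}$)
$Y{\left(y \right)} = 19 + 2 y$
$Y{\left(\frac{U}{\left(-1\right) a{\left(-7 \right)}} \right)} - 1429 = \left(19 + 2 \frac{23}{\left(-1\right) \left(- 7 \left(1 - 7\right)\right)}\right) - 1429 = \left(19 + 2 \frac{23}{\left(-1\right) \left(\left(-7\right) \left(-6\right)\right)}\right) - 1429 = \left(19 + 2 \frac{23}{\left(-1\right) 42}\right) - 1429 = \left(19 + 2 \frac{23}{-42}\right) - 1429 = \left(19 + 2 \cdot 23 \left(- \frac{1}{42}\right)\right) - 1429 = \left(19 + 2 \left(- \frac{23}{42}\right)\right) - 1429 = \left(19 - \frac{23}{21}\right) - 1429 = \frac{376}{21} - 1429 = - \frac{29633}{21}$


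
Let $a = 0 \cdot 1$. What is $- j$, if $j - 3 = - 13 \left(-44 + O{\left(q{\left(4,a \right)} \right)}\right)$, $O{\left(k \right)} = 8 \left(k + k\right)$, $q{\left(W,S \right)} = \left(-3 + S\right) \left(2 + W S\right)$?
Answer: $-1823$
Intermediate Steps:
$a = 0$
$q{\left(W,S \right)} = \left(-3 + S\right) \left(2 + S W\right)$
$O{\left(k \right)} = 16 k$ ($O{\left(k \right)} = 8 \cdot 2 k = 16 k$)
$j = 1823$ ($j = 3 - 13 \left(-44 + 16 \left(-6 + 2 \cdot 0 + 4 \cdot 0^{2} - 0 \cdot 4\right)\right) = 3 - 13 \left(-44 + 16 \left(-6 + 0 + 4 \cdot 0 + 0\right)\right) = 3 - 13 \left(-44 + 16 \left(-6 + 0 + 0 + 0\right)\right) = 3 - 13 \left(-44 + 16 \left(-6\right)\right) = 3 - 13 \left(-44 - 96\right) = 3 - -1820 = 3 + 1820 = 1823$)
$- j = \left(-1\right) 1823 = -1823$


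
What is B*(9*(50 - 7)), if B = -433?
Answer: -167571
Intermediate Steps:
B*(9*(50 - 7)) = -3897*(50 - 7) = -3897*43 = -433*387 = -167571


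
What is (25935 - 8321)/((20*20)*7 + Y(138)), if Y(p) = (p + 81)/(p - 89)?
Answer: 863086/137419 ≈ 6.2807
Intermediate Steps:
Y(p) = (81 + p)/(-89 + p)
(25935 - 8321)/((20*20)*7 + Y(138)) = (25935 - 8321)/((20*20)*7 + (81 + 138)/(-89 + 138)) = 17614/(400*7 + 219/49) = 17614/(2800 + (1/49)*219) = 17614/(2800 + 219/49) = 17614/(137419/49) = 17614*(49/137419) = 863086/137419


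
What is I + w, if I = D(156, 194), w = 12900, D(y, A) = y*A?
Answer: 43164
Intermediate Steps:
D(y, A) = A*y
I = 30264 (I = 194*156 = 30264)
I + w = 30264 + 12900 = 43164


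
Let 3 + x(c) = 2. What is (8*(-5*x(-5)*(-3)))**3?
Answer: -1728000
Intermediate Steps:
x(c) = -1 (x(c) = -3 + 2 = -1)
(8*(-5*x(-5)*(-3)))**3 = (8*(-5*(-1)*(-3)))**3 = (8*(5*(-3)))**3 = (8*(-15))**3 = (-120)**3 = -1728000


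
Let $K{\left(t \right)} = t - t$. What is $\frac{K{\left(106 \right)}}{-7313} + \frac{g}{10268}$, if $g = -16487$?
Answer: $- \frac{16487}{10268} \approx -1.6057$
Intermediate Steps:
$K{\left(t \right)} = 0$
$\frac{K{\left(106 \right)}}{-7313} + \frac{g}{10268} = \frac{0}{-7313} - \frac{16487}{10268} = 0 \left(- \frac{1}{7313}\right) - \frac{16487}{10268} = 0 - \frac{16487}{10268} = - \frac{16487}{10268}$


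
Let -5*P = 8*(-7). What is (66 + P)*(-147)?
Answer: -56742/5 ≈ -11348.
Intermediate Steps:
P = 56/5 (P = -8*(-7)/5 = -⅕*(-56) = 56/5 ≈ 11.200)
(66 + P)*(-147) = (66 + 56/5)*(-147) = (386/5)*(-147) = -56742/5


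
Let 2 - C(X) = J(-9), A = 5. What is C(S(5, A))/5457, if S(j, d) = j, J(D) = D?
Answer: 11/5457 ≈ 0.0020158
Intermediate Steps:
C(X) = 11 (C(X) = 2 - 1*(-9) = 2 + 9 = 11)
C(S(5, A))/5457 = 11/5457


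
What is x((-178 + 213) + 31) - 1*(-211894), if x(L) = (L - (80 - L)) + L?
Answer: 212012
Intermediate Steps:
x(L) = -80 + 3*L (x(L) = (L + (-80 + L)) + L = (-80 + 2*L) + L = -80 + 3*L)
x((-178 + 213) + 31) - 1*(-211894) = (-80 + 3*((-178 + 213) + 31)) - 1*(-211894) = (-80 + 3*(35 + 31)) + 211894 = (-80 + 3*66) + 211894 = (-80 + 198) + 211894 = 118 + 211894 = 212012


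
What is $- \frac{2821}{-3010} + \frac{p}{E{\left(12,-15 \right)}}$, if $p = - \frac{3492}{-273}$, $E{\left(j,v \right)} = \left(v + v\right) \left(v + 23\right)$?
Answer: $\frac{13835}{15652} \approx 0.88391$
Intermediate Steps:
$E{\left(j,v \right)} = 2 v \left(23 + v\right)$
$p = \frac{1164}{91}$ ($p = \left(-3492\right) \left(- \frac{1}{273}\right) = \frac{1164}{91} \approx 12.791$)
$- \frac{2821}{-3010} + \frac{p}{E{\left(12,-15 \right)}} = - \frac{2821}{-3010} + \frac{1164}{91 \cdot 2 \left(-15\right) \left(23 - 15\right)} = \left(-2821\right) \left(- \frac{1}{3010}\right) + \frac{1164}{91 \cdot 2 \left(-15\right) 8} = \frac{403}{430} + \frac{1164}{91 \left(-240\right)} = \frac{403}{430} + \frac{1164}{91} \left(- \frac{1}{240}\right) = \frac{403}{430} - \frac{97}{1820} = \frac{13835}{15652}$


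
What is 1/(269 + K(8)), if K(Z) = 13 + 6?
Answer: 1/288 ≈ 0.0034722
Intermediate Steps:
K(Z) = 19
1/(269 + K(8)) = 1/(269 + 19) = 1/288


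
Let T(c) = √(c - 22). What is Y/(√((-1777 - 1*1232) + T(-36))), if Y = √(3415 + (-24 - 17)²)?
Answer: 14*√26/√(-3009 + I*√58) ≈ 0.0016469 - 1.3014*I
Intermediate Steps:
T(c) = √(-22 + c)
Y = 14*√26 (Y = √(3415 + (-41)²) = √(3415 + 1681) = √5096 = 14*√26 ≈ 71.386)
Y/(√((-1777 - 1*1232) + T(-36))) = (14*√26)/(√((-1777 - 1*1232) + √(-22 - 36))) = (14*√26)/(√((-1777 - 1232) + √(-58))) = (14*√26)/(√(-3009 + I*√58)) = (14*√26)/√(-3009 + I*√58) = 14*√26/√(-3009 + I*√58)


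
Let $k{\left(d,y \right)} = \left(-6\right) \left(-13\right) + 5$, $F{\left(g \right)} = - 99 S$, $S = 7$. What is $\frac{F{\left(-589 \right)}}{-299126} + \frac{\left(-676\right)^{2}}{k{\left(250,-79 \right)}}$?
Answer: $\frac{136693460495}{24827458} \approx 5505.7$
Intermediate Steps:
$F{\left(g \right)} = -693$ ($F{\left(g \right)} = \left(-99\right) 7 = -693$)
$k{\left(d,y \right)} = 83$ ($k{\left(d,y \right)} = 78 + 5 = 83$)
$\frac{F{\left(-589 \right)}}{-299126} + \frac{\left(-676\right)^{2}}{k{\left(250,-79 \right)}} = - \frac{693}{-299126} + \frac{\left(-676\right)^{2}}{83} = \left(-693\right) \left(- \frac{1}{299126}\right) + 456976 \cdot \frac{1}{83} = \frac{693}{299126} + \frac{456976}{83} = \frac{136693460495}{24827458}$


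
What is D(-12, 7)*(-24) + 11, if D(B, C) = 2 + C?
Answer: -205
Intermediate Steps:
D(-12, 7)*(-24) + 11 = (2 + 7)*(-24) + 11 = 9*(-24) + 11 = -216 + 11 = -205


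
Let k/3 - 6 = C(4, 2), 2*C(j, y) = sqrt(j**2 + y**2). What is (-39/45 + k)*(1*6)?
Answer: 514/5 + 18*sqrt(5) ≈ 143.05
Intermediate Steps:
C(j, y) = sqrt(j**2 + y**2)/2
k = 18 + 3*sqrt(5) (k = 18 + 3*(sqrt(4**2 + 2**2)/2) = 18 + 3*(sqrt(16 + 4)/2) = 18 + 3*(sqrt(20)/2) = 18 + 3*((2*sqrt(5))/2) = 18 + 3*sqrt(5) ≈ 24.708)
(-39/45 + k)*(1*6) = (-39/45 + (18 + 3*sqrt(5)))*(1*6) = (-39*1/45 + (18 + 3*sqrt(5)))*6 = (-13/15 + (18 + 3*sqrt(5)))*6 = (257/15 + 3*sqrt(5))*6 = 514/5 + 18*sqrt(5)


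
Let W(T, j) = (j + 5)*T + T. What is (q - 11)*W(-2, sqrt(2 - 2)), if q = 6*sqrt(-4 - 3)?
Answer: 132 - 72*I*sqrt(7) ≈ 132.0 - 190.49*I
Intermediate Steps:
W(T, j) = T + T*(5 + j) (W(T, j) = (5 + j)*T + T = T*(5 + j) + T = T + T*(5 + j))
q = 6*I*sqrt(7) (q = 6*sqrt(-7) = 6*(I*sqrt(7)) = 6*I*sqrt(7) ≈ 15.875*I)
(q - 11)*W(-2, sqrt(2 - 2)) = (6*I*sqrt(7) - 11)*(-2*(6 + sqrt(2 - 2))) = (-11 + 6*I*sqrt(7))*(-2*(6 + sqrt(0))) = (-11 + 6*I*sqrt(7))*(-2*(6 + 0)) = (-11 + 6*I*sqrt(7))*(-2*6) = (-11 + 6*I*sqrt(7))*(-12) = 132 - 72*I*sqrt(7)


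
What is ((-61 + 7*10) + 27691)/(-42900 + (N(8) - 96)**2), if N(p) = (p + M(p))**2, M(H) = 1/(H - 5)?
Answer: -2243700/3417779 ≈ -0.65648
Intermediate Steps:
M(H) = 1/(-5 + H)
N(p) = (p + 1/(-5 + p))**2
((-61 + 7*10) + 27691)/(-42900 + (N(8) - 96)**2) = ((-61 + 7*10) + 27691)/(-42900 + ((8 + 1/(-5 + 8))**2 - 96)**2) = ((-61 + 70) + 27691)/(-42900 + ((8 + 1/3)**2 - 96)**2) = (9 + 27691)/(-42900 + ((8 + 1/3)**2 - 96)**2) = 27700/(-42900 + ((25/3)**2 - 96)**2) = 27700/(-42900 + (625/9 - 96)**2) = 27700/(-42900 + (-239/9)**2) = 27700/(-42900 + 57121/81) = 27700/(-3417779/81) = 27700*(-81/3417779) = -2243700/3417779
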